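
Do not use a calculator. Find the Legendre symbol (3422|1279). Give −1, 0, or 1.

-1

First reduce: 3422 ≡ 864 (mod 1279).
Pull out 2^5: since 1279 ≡ 7 (mod 8), (2/1279) = +1, so (2/1279)^5 = +1.
Reciprocity: 27 ≡ 3 and 1279 ≡ 3 (mod 4), so (27/1279) = −(1279/27).
Reduce top mod 27: now compute (10/27).
Pull out 2: since 27 ≡ 3 (mod 8), (2/27) = -1.
Reciprocity: 5 ≡ 1 and 27 ≡ 3 (mod 4), so (5/27) = +(27/5).
Reduce top mod 5: now compute (2/5).
Pull out 2: since 5 ≡ 5 (mod 8), (2/5) = -1.
Reached (1/5) = 1. Collecting the sign flips along the way, the symbol is -1.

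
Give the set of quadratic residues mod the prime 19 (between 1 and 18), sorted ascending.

Square k = 1,…,9 (k and 19−k give the same square):
1²=1, 2²=4, 3²=9, 4²=16, 5²≡6, 6²≡17, 7²≡11, 8²≡7, 9²≡5 (mod 19).
So the quadratic residues mod 19 are {1, 4, 5, 6, 7, 9, 11, 16, 17}.

1 4 5 6 7 9 11 16 17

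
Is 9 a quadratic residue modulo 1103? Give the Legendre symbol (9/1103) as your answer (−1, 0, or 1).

Reciprocity: 9 ≡ 1 and 1103 ≡ 3 (mod 4), so (9/1103) = +(1103/9).
Reduce top mod 9: now compute (5/9).
Reciprocity: 5 ≡ 1 and 9 ≡ 1 (mod 4), so (5/9) = +(9/5).
Reduce top mod 5: now compute (4/5).
Pull out 2^2: since 5 ≡ 5 (mod 8), (2/5) = -1, so (2/5)^2 = +1.
Reached (1/5) = 1. Collecting the sign flips along the way, the symbol is +1.

1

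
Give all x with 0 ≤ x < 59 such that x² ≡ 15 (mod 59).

Since 59 ≡ 3 (mod 4), a square root of 15 is 15^((59+1)/4) = 15^15 mod 59.
Repeated squaring: 15^2≡48, 15^4≡3, 15^8≡9 (mod 59).
15^15 = 15^(8+4+2+1) ≡ 29 (mod 59).
Check: 29² = 841 ≡ 15 (mod 59). The two roots are 29 and 30.

29, 30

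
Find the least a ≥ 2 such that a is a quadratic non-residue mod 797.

(2/797) = −1, so 2 is the smallest positive non-residue mod 797.

2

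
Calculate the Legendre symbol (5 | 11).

1

Reciprocity: 5 ≡ 1 and 11 ≡ 3 (mod 4), so (5/11) = +(11/5).
Reduce top mod 5: now compute (1/5).
Reached (1/5) = 1. Collecting the sign flips along the way, the symbol is +1.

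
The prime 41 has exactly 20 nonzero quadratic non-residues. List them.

Square k = 1,…,20 (k and 41−k give the same square):
1²=1, 2²=4, 3²=9, 4²=16, 5²=25, 6²=36, 7²≡8, 8²≡23, 9²≡40, 10²≡18, 11²≡39, 12²≡21, 13²≡5, 14²≡32, 15²≡20, 16²≡10, 17²≡2, 18²≡37, 19²≡33, 20²≡31 (mod 41).
The residues are {1, 2, 4, 5, 8, 9, 10, 16, 18, 20, 21, 23, 25, 31, 32, 33, 36, 37, 39, 40}; the non-residues are the remaining 20 nonzero classes.

3 6 7 11 12 13 14 15 17 19 22 24 26 27 28 29 30 34 35 38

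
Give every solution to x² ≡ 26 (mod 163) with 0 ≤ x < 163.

29, 134

Since 163 ≡ 3 (mod 4), a square root of 26 is 26^((163+1)/4) = 26^41 mod 163.
Repeated squaring: 26^2≡24, 26^4≡87, 26^8≡71, 26^16≡151, 26^32≡144 (mod 163).
26^41 = 26^(32+8+1) ≡ 134 (mod 163).
Check: 134² = 17956 ≡ 26 (mod 163). The two roots are 29 and 134.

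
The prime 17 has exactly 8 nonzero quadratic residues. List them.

1,2,4,8,9,13,15,16

Square k = 1,…,8 (k and 17−k give the same square):
1²=1, 2²=4, 3²=9, 4²=16, 5²≡8, 6²≡2, 7²≡15, 8²≡13 (mod 17).
So the quadratic residues mod 17 are {1, 2, 4, 8, 9, 13, 15, 16}.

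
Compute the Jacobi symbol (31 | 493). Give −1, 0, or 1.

Reciprocity: 31 ≡ 3 and 493 ≡ 1 (mod 4), so (31/493) = +(493/31).
Reduce top mod 31: now compute (28/31).
Pull out 2^2: since 31 ≡ 7 (mod 8), (2/31) = +1, so (2/31)^2 = +1.
Reciprocity: 7 ≡ 3 and 31 ≡ 3 (mod 4), so (7/31) = −(31/7).
Reduce top mod 7: now compute (3/7).
Reciprocity: 3 ≡ 3 and 7 ≡ 3 (mod 4), so (3/7) = −(7/3).
Reduce top mod 3: now compute (1/3).
Reached (1/3) = 1. Collecting the sign flips along the way, the symbol is +1.

1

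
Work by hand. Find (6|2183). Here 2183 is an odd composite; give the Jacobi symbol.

1

Pull out 2: since 2183 ≡ 7 (mod 8), (2/2183) = +1.
Reciprocity: 3 ≡ 3 and 2183 ≡ 3 (mod 4), so (3/2183) = −(2183/3).
Reduce top mod 3: now compute (2/3).
Pull out 2: since 3 ≡ 3 (mod 8), (2/3) = -1.
Reached (1/3) = 1. Collecting the sign flips along the way, the symbol is +1.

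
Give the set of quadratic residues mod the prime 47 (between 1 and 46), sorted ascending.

Square k = 1,…,23 (k and 47−k give the same square):
1²=1, 2²=4, 3²=9, 4²=16, 5²=25, 6²=36, 7²≡2, 8²≡17, 9²≡34, 10²≡6, 11²≡27, 12²≡3, 13²≡28, 14²≡8, 15²≡37, 16²≡21, 17²≡7, 18²≡42, 19²≡32, 20²≡24, 21²≡18, 22²≡14, 23²≡12 (mod 47).
So the quadratic residues mod 47 are {1, 2, 3, 4, 6, 7, 8, 9, 12, 14, 16, 17, 18, 21, 24, 25, 27, 28, 32, 34, 36, 37, 42}.

1,2,3,4,6,7,8,9,12,14,16,17,18,21,24,25,27,28,32,34,36,37,42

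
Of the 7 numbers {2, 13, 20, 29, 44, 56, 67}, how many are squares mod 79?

(2/79) = +1 → QR.
(13/79) = +1 → QR.
(20/79) = +1 → QR.
(29/79) = -1 → non-residue.
(44/79) = +1 → QR.
(56/79) = -1 → non-residue.
(67/79) = +1 → QR.
Total quadratic residues among the 7: 5.

5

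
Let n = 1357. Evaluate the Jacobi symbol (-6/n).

-1

First reduce: -6 ≡ 1351 (mod 1357).
Reciprocity: 1351 ≡ 3 and 1357 ≡ 1 (mod 4), so (1351/1357) = +(1357/1351).
Reduce top mod 1351: now compute (6/1351).
Pull out 2: since 1351 ≡ 7 (mod 8), (2/1351) = +1.
Reciprocity: 3 ≡ 3 and 1351 ≡ 3 (mod 4), so (3/1351) = −(1351/3).
Reduce top mod 3: now compute (1/3).
Reached (1/3) = 1. Collecting the sign flips along the way, the symbol is -1.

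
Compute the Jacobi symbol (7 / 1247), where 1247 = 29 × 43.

Reciprocity: 7 ≡ 3 and 1247 ≡ 3 (mod 4), so (7/1247) = −(1247/7).
Reduce top mod 7: now compute (1/7).
Reached (1/7) = 1. Collecting the sign flips along the way, the symbol is -1.

-1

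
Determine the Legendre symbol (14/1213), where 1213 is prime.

-1

Pull out 2: since 1213 ≡ 5 (mod 8), (2/1213) = -1.
Reciprocity: 7 ≡ 3 and 1213 ≡ 1 (mod 4), so (7/1213) = +(1213/7).
Reduce top mod 7: now compute (2/7).
Pull out 2: since 7 ≡ 7 (mod 8), (2/7) = +1.
Reached (1/7) = 1. Collecting the sign flips along the way, the symbol is -1.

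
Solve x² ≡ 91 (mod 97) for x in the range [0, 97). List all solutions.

24, 73

97 ≡ 1 (mod 4), so we find a root by search.
Trying successive values, 24² = 576 ≡ 91 (mod 97). The other root is 97 − 24 = 73.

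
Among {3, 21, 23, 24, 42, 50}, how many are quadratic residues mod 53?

(3/53) = -1 → non-residue.
(21/53) = -1 → non-residue.
(23/53) = -1 → non-residue.
(24/53) = +1 → QR.
(42/53) = +1 → QR.
(50/53) = -1 → non-residue.
Total quadratic residues among the 6: 2.

2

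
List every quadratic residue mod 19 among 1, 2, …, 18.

1 4 5 6 7 9 11 16 17

Square k = 1,…,9 (k and 19−k give the same square):
1²=1, 2²=4, 3²=9, 4²=16, 5²≡6, 6²≡17, 7²≡11, 8²≡7, 9²≡5 (mod 19).
So the quadratic residues mod 19 are {1, 4, 5, 6, 7, 9, 11, 16, 17}.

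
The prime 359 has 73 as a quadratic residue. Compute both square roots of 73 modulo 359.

Since 359 ≡ 3 (mod 4), a square root of 73 is 73^((359+1)/4) = 73^90 mod 359.
Repeated squaring: 73^2≡303, 73^4≡264, 73^8≡50, 73^16≡346, 73^32≡169, 73^64≡200 (mod 359).
73^90 = 73^(64+16+8+2) ≡ 198 (mod 359).
Check: 198² = 39204 ≡ 73 (mod 359). The two roots are 161 and 198.

161, 198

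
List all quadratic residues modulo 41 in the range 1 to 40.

Square k = 1,…,20 (k and 41−k give the same square):
1²=1, 2²=4, 3²=9, 4²=16, 5²=25, 6²=36, 7²≡8, 8²≡23, 9²≡40, 10²≡18, 11²≡39, 12²≡21, 13²≡5, 14²≡32, 15²≡20, 16²≡10, 17²≡2, 18²≡37, 19²≡33, 20²≡31 (mod 41).
So the quadratic residues mod 41 are {1, 2, 4, 5, 8, 9, 10, 16, 18, 20, 21, 23, 25, 31, 32, 33, 36, 37, 39, 40}.

1 2 4 5 8 9 10 16 18 20 21 23 25 31 32 33 36 37 39 40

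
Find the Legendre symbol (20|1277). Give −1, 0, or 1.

Pull out 2^2: since 1277 ≡ 5 (mod 8), (2/1277) = -1, so (2/1277)^2 = +1.
Reciprocity: 5 ≡ 1 and 1277 ≡ 1 (mod 4), so (5/1277) = +(1277/5).
Reduce top mod 5: now compute (2/5).
Pull out 2: since 5 ≡ 5 (mod 8), (2/5) = -1.
Reached (1/5) = 1. Collecting the sign flips along the way, the symbol is -1.

-1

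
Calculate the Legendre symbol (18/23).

1

Pull out 2: since 23 ≡ 7 (mod 8), (2/23) = +1.
Reciprocity: 9 ≡ 1 and 23 ≡ 3 (mod 4), so (9/23) = +(23/9).
Reduce top mod 9: now compute (5/9).
Reciprocity: 5 ≡ 1 and 9 ≡ 1 (mod 4), so (5/9) = +(9/5).
Reduce top mod 5: now compute (4/5).
Pull out 2^2: since 5 ≡ 5 (mod 8), (2/5) = -1, so (2/5)^2 = +1.
Reached (1/5) = 1. Collecting the sign flips along the way, the symbol is +1.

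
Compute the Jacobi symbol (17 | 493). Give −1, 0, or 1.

Reciprocity: 17 ≡ 1 and 493 ≡ 1 (mod 4), so (17/493) = +(493/17).
Reduce top mod 17: now compute (0/17).
Top reduces to 0: gcd > 1, so the symbol is 0.

0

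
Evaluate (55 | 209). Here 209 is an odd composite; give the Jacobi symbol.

Reciprocity: 55 ≡ 3 and 209 ≡ 1 (mod 4), so (55/209) = +(209/55).
Reduce top mod 55: now compute (44/55).
Pull out 2^2: since 55 ≡ 7 (mod 8), (2/55) = +1, so (2/55)^2 = +1.
Reciprocity: 11 ≡ 3 and 55 ≡ 3 (mod 4), so (11/55) = −(55/11).
Reduce top mod 11: now compute (0/11).
Top reduces to 0: gcd > 1, so the symbol is 0.

0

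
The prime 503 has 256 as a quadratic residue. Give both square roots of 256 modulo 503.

16, 487

Since 503 ≡ 3 (mod 4), a square root of 256 is 256^((503+1)/4) = 256^126 mod 503.
Repeated squaring: 256^2≡146, 256^4≡190, 256^8≡387, 256^16≡378, 256^32≡32, 256^64≡18 (mod 503).
256^126 = 256^(64+32+16+8+4+2) ≡ 16 (mod 503).
Check: 16² = 256 ≡ 256 (mod 503). The two roots are 16 and 487.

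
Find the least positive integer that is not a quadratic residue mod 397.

(2/397) = −1, so 2 is the smallest positive non-residue mod 397.

2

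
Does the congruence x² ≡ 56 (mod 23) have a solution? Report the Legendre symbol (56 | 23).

First reduce: 56 ≡ 10 (mod 23).
Pull out 2: since 23 ≡ 7 (mod 8), (2/23) = +1.
Reciprocity: 5 ≡ 1 and 23 ≡ 3 (mod 4), so (5/23) = +(23/5).
Reduce top mod 5: now compute (3/5).
Reciprocity: 3 ≡ 3 and 5 ≡ 1 (mod 4), so (3/5) = +(5/3).
Reduce top mod 3: now compute (2/3).
Pull out 2: since 3 ≡ 3 (mod 8), (2/3) = -1.
Reached (1/3) = 1. Collecting the sign flips along the way, the symbol is -1.

-1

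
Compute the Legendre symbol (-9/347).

-1

Euler's criterion: (-9/347) ≡ 338^173 (mod 347).
338^2 ≡ 81 (mod 347)
338^4 ≡ 315 (mod 347)
338^8 ≡ 330 (mod 347)
338^16 ≡ 289 (mod 347)
338^32 ≡ 241 (mod 347)
338^64 ≡ 132 (mod 347)
338^128 ≡ 74 (mod 347)
338^173 = 338^(128+32+8+4+1) ≡ 346 (mod 347).
Result is 346 ≡ −1, so (-9/347) = −1.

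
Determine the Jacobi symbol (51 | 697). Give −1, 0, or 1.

Reciprocity: 51 ≡ 3 and 697 ≡ 1 (mod 4), so (51/697) = +(697/51).
Reduce top mod 51: now compute (34/51).
Pull out 2: since 51 ≡ 3 (mod 8), (2/51) = -1.
Reciprocity: 17 ≡ 1 and 51 ≡ 3 (mod 4), so (17/51) = +(51/17).
Reduce top mod 17: now compute (0/17).
Top reduces to 0: gcd > 1, so the symbol is 0.

0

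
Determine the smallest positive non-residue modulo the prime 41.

3

(2/41) = +1, so 2 is a residue.
(3/41) = −1, so 3 is the smallest positive non-residue mod 41.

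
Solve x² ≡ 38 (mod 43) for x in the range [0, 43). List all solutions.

Since 43 ≡ 3 (mod 4), a square root of 38 is 38^((43+1)/4) = 38^11 mod 43.
Repeated squaring: 38^2≡25, 38^4≡23, 38^8≡13 (mod 43).
38^11 = 38^(8+2+1) ≡ 9 (mod 43).
Check: 9² = 81 ≡ 38 (mod 43). The two roots are 9 and 34.

9, 34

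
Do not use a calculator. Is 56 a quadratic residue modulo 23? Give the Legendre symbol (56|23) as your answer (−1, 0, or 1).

First reduce: 56 ≡ 10 (mod 23).
Pull out 2: since 23 ≡ 7 (mod 8), (2/23) = +1.
Reciprocity: 5 ≡ 1 and 23 ≡ 3 (mod 4), so (5/23) = +(23/5).
Reduce top mod 5: now compute (3/5).
Reciprocity: 3 ≡ 3 and 5 ≡ 1 (mod 4), so (3/5) = +(5/3).
Reduce top mod 3: now compute (2/3).
Pull out 2: since 3 ≡ 3 (mod 8), (2/3) = -1.
Reached (1/3) = 1. Collecting the sign flips along the way, the symbol is -1.

-1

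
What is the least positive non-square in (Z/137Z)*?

(2/137) = +1, so 2 is a residue.
(3/137) = −1, so 3 is the smallest positive non-residue mod 137.

3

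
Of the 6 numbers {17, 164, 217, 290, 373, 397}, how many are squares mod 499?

1

(17/499) = -1 → non-residue.
(164/499) = -1 → non-residue.
(217/499) = -1 → non-residue.
(290/499) = -1 → non-residue.
(373/499) = -1 → non-residue.
(397/499) = +1 → QR.
Total quadratic residues among the 6: 1.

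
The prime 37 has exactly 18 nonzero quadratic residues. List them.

1, 3, 4, 7, 9, 10, 11, 12, 16, 21, 25, 26, 27, 28, 30, 33, 34, 36

Square k = 1,…,18 (k and 37−k give the same square):
1²=1, 2²=4, 3²=9, 4²=16, 5²=25, 6²=36, 7²≡12, 8²≡27, 9²≡7, 10²≡26, 11²≡10, 12²≡33, 13²≡21, 14²≡11, 15²≡3, 16²≡34, 17²≡30, 18²≡28 (mod 37).
So the quadratic residues mod 37 are {1, 3, 4, 7, 9, 10, 11, 12, 16, 21, 25, 26, 27, 28, 30, 33, 34, 36}.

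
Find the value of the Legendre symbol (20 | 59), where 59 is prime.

1

Euler's criterion: (20/59) ≡ 20^29 (mod 59).
20^2 ≡ 46 (mod 59)
20^4 ≡ 51 (mod 59)
20^8 ≡ 5 (mod 59)
20^16 ≡ 25 (mod 59)
20^29 = 20^(16+8+4+1) ≡ 1 (mod 59).
Result is 1, so (20/59) = 1.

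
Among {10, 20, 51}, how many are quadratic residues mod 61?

1

(10/61) = -1 → non-residue.
(20/61) = +1 → QR.
(51/61) = -1 → non-residue.
Total quadratic residues among the 3: 1.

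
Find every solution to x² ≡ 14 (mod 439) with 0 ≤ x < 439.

47, 392

Since 439 ≡ 3 (mod 4), a square root of 14 is 14^((439+1)/4) = 14^110 mod 439.
Repeated squaring: 14^2≡196, 14^4≡223, 14^8≡122, 14^16≡397, 14^32≡8, 14^64≡64 (mod 439).
14^110 = 14^(64+32+8+4+2) ≡ 392 (mod 439).
Check: 392² = 153664 ≡ 14 (mod 439). The two roots are 47 and 392.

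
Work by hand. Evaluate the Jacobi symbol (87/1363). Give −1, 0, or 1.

0

Reciprocity: 87 ≡ 3 and 1363 ≡ 3 (mod 4), so (87/1363) = −(1363/87).
Reduce top mod 87: now compute (58/87).
Pull out 2: since 87 ≡ 7 (mod 8), (2/87) = +1.
Reciprocity: 29 ≡ 1 and 87 ≡ 3 (mod 4), so (29/87) = +(87/29).
Reduce top mod 29: now compute (0/29).
Top reduces to 0: gcd > 1, so the symbol is 0.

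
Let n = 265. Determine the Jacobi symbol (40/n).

0

Pull out 2^3: since 265 ≡ 1 (mod 8), (2/265) = +1, so (2/265)^3 = +1.
Reciprocity: 5 ≡ 1 and 265 ≡ 1 (mod 4), so (5/265) = +(265/5).
Reduce top mod 5: now compute (0/5).
Top reduces to 0: gcd > 1, so the symbol is 0.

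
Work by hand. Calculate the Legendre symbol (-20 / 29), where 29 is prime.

1

First reduce: -20 ≡ 9 (mod 29).
Reciprocity: 9 ≡ 1 and 29 ≡ 1 (mod 4), so (9/29) = +(29/9).
Reduce top mod 9: now compute (2/9).
Pull out 2: since 9 ≡ 1 (mod 8), (2/9) = +1.
Reached (1/9) = 1. Collecting the sign flips along the way, the symbol is +1.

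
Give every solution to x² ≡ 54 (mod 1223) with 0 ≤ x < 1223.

50, 1173

Since 1223 ≡ 3 (mod 4), a square root of 54 is 54^((1223+1)/4) = 54^306 mod 1223.
Repeated squaring: 54^2≡470, 54^4≡760, 54^8≡344, 54^16≡928, 54^32≡192, 54^64≡174, 54^128≡924, 54^256≡122 (mod 1223).
54^306 = 54^(256+32+16+2) ≡ 50 (mod 1223).
Check: 50² = 2500 ≡ 54 (mod 1223). The two roots are 50 and 1173.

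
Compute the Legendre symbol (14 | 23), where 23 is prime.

-1

Pull out 2: since 23 ≡ 7 (mod 8), (2/23) = +1.
Reciprocity: 7 ≡ 3 and 23 ≡ 3 (mod 4), so (7/23) = −(23/7).
Reduce top mod 7: now compute (2/7).
Pull out 2: since 7 ≡ 7 (mod 8), (2/7) = +1.
Reached (1/7) = 1. Collecting the sign flips along the way, the symbol is -1.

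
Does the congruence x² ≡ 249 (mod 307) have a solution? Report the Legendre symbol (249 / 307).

Reciprocity: 249 ≡ 1 and 307 ≡ 3 (mod 4), so (249/307) = +(307/249).
Reduce top mod 249: now compute (58/249).
Pull out 2: since 249 ≡ 1 (mod 8), (2/249) = +1.
Reciprocity: 29 ≡ 1 and 249 ≡ 1 (mod 4), so (29/249) = +(249/29).
Reduce top mod 29: now compute (17/29).
Reciprocity: 17 ≡ 1 and 29 ≡ 1 (mod 4), so (17/29) = +(29/17).
Reduce top mod 17: now compute (12/17).
Pull out 2^2: since 17 ≡ 1 (mod 8), (2/17) = +1, so (2/17)^2 = +1.
Reciprocity: 3 ≡ 3 and 17 ≡ 1 (mod 4), so (3/17) = +(17/3).
Reduce top mod 3: now compute (2/3).
Pull out 2: since 3 ≡ 3 (mod 8), (2/3) = -1.
Reached (1/3) = 1. Collecting the sign flips along the way, the symbol is -1.

-1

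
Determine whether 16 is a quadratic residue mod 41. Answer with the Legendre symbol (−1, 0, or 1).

1

Pull out 2^4: since 41 ≡ 1 (mod 8), (2/41) = +1, so (2/41)^4 = +1.
Reached (1/41) = 1. Collecting the sign flips along the way, the symbol is +1.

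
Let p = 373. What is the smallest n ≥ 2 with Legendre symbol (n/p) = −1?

(2/373) = −1, so 2 is the smallest positive non-residue mod 373.

2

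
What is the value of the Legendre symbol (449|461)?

-1

Euler's criterion: (449/461) ≡ 449^230 (mod 461).
449^2 ≡ 144 (mod 461)
449^4 ≡ 452 (mod 461)
449^8 ≡ 81 (mod 461)
449^16 ≡ 107 (mod 461)
449^32 ≡ 385 (mod 461)
449^64 ≡ 244 (mod 461)
449^128 ≡ 67 (mod 461)
449^230 = 449^(128+64+32+4+2) ≡ 460 (mod 461).
Result is 460 ≡ −1, so (449/461) = −1.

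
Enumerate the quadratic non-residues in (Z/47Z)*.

5 10 11 13 15 19 20 22 23 26 29 30 31 33 35 38 39 40 41 43 44 45 46

Square k = 1,…,23 (k and 47−k give the same square):
1²=1, 2²=4, 3²=9, 4²=16, 5²=25, 6²=36, 7²≡2, 8²≡17, 9²≡34, 10²≡6, 11²≡27, 12²≡3, 13²≡28, 14²≡8, 15²≡37, 16²≡21, 17²≡7, 18²≡42, 19²≡32, 20²≡24, 21²≡18, 22²≡14, 23²≡12 (mod 47).
The residues are {1, 2, 3, 4, 6, 7, 8, 9, 12, 14, 16, 17, 18, 21, 24, 25, 27, 28, 32, 34, 36, 37, 42}; the non-residues are the remaining 23 nonzero classes.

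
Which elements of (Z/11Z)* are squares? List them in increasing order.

Square k = 1,…,5 (k and 11−k give the same square):
1²=1, 2²=4, 3²=9, 4²≡5, 5²≡3 (mod 11).
So the quadratic residues mod 11 are {1, 3, 4, 5, 9}.

1 3 4 5 9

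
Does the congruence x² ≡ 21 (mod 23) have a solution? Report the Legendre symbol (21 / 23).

-1

Euler's criterion: (21/23) ≡ 21^11 (mod 23).
21^2 ≡ 4 (mod 23)
21^4 ≡ 16 (mod 23)
21^8 ≡ 3 (mod 23)
21^11 = 21^(8+2+1) ≡ 22 (mod 23).
Result is 22 ≡ −1, so (21/23) = −1.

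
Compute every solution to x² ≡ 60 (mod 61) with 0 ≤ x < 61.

61 ≡ 1 (mod 4), so we find a root by search.
Trying successive values, 11² = 121 ≡ 60 (mod 61). The other root is 61 − 11 = 50.

11, 50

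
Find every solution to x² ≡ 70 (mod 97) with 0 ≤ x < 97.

97 ≡ 1 (mod 4), so we find a root by search.
Trying successive values, 19² = 361 ≡ 70 (mod 97). The other root is 97 − 19 = 78.

19, 78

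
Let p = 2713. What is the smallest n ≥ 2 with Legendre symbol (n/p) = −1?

(2/2713) = +1, so 2 is a residue.
(3/2713) = +1, so 3 is a residue.
(4/2713) = +1, so 4 is a residue.
(5/2713) = −1, so 5 is the smallest positive non-residue mod 2713.

5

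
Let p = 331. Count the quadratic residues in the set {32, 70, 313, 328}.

(32/331) = -1 → non-residue.
(70/331) = +1 → QR.
(313/331) = +1 → QR.
(328/331) = +1 → QR.
Total quadratic residues among the 4: 3.

3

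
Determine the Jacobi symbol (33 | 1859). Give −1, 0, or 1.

Reciprocity: 33 ≡ 1 and 1859 ≡ 3 (mod 4), so (33/1859) = +(1859/33).
Reduce top mod 33: now compute (11/33).
Reciprocity: 11 ≡ 3 and 33 ≡ 1 (mod 4), so (11/33) = +(33/11).
Reduce top mod 11: now compute (0/11).
Top reduces to 0: gcd > 1, so the symbol is 0.

0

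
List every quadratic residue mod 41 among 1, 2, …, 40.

Square k = 1,…,20 (k and 41−k give the same square):
1²=1, 2²=4, 3²=9, 4²=16, 5²=25, 6²=36, 7²≡8, 8²≡23, 9²≡40, 10²≡18, 11²≡39, 12²≡21, 13²≡5, 14²≡32, 15²≡20, 16²≡10, 17²≡2, 18²≡37, 19²≡33, 20²≡31 (mod 41).
So the quadratic residues mod 41 are {1, 2, 4, 5, 8, 9, 10, 16, 18, 20, 21, 23, 25, 31, 32, 33, 36, 37, 39, 40}.

1, 2, 4, 5, 8, 9, 10, 16, 18, 20, 21, 23, 25, 31, 32, 33, 36, 37, 39, 40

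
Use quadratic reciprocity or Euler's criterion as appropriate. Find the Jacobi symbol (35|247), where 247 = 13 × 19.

Reciprocity: 35 ≡ 3 and 247 ≡ 3 (mod 4), so (35/247) = −(247/35).
Reduce top mod 35: now compute (2/35).
Pull out 2: since 35 ≡ 3 (mod 8), (2/35) = -1.
Reached (1/35) = 1. Collecting the sign flips along the way, the symbol is +1.

1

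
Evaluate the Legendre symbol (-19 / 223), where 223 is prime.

First reduce: -19 ≡ 204 (mod 223).
Pull out 2^2: since 223 ≡ 7 (mod 8), (2/223) = +1, so (2/223)^2 = +1.
Reciprocity: 51 ≡ 3 and 223 ≡ 3 (mod 4), so (51/223) = −(223/51).
Reduce top mod 51: now compute (19/51).
Reciprocity: 19 ≡ 3 and 51 ≡ 3 (mod 4), so (19/51) = −(51/19).
Reduce top mod 19: now compute (13/19).
Reciprocity: 13 ≡ 1 and 19 ≡ 3 (mod 4), so (13/19) = +(19/13).
Reduce top mod 13: now compute (6/13).
Pull out 2: since 13 ≡ 5 (mod 8), (2/13) = -1.
Reciprocity: 3 ≡ 3 and 13 ≡ 1 (mod 4), so (3/13) = +(13/3).
Reduce top mod 3: now compute (1/3).
Reached (1/3) = 1. Collecting the sign flips along the way, the symbol is -1.

-1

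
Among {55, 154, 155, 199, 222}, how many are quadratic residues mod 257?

2

(55/257) = -1 → non-residue.
(154/257) = -1 → non-residue.
(155/257) = -1 → non-residue.
(199/257) = +1 → QR.
(222/257) = +1 → QR.
Total quadratic residues among the 5: 2.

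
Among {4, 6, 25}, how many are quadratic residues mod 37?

2

(4/37) = +1 → QR.
(6/37) = -1 → non-residue.
(25/37) = +1 → QR.
Total quadratic residues among the 3: 2.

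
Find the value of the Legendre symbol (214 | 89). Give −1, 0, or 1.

1

First reduce: 214 ≡ 36 (mod 89).
Pull out 2^2: since 89 ≡ 1 (mod 8), (2/89) = +1, so (2/89)^2 = +1.
Reciprocity: 9 ≡ 1 and 89 ≡ 1 (mod 4), so (9/89) = +(89/9).
Reduce top mod 9: now compute (8/9).
Pull out 2^3: since 9 ≡ 1 (mod 8), (2/9) = +1, so (2/9)^3 = +1.
Reached (1/9) = 1. Collecting the sign flips along the way, the symbol is +1.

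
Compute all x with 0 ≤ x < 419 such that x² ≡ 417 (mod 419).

96, 323

Since 419 ≡ 3 (mod 4), a square root of 417 is 417^((419+1)/4) = 417^105 mod 419.
Repeated squaring: 417^2≡4, 417^4≡16, 417^8≡256, 417^16≡172, 417^32≡254, 417^64≡409 (mod 419).
417^105 = 417^(64+32+8+1) ≡ 323 (mod 419).
Check: 323² = 104329 ≡ 417 (mod 419). The two roots are 96 and 323.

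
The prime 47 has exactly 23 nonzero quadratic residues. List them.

Square k = 1,…,23 (k and 47−k give the same square):
1²=1, 2²=4, 3²=9, 4²=16, 5²=25, 6²=36, 7²≡2, 8²≡17, 9²≡34, 10²≡6, 11²≡27, 12²≡3, 13²≡28, 14²≡8, 15²≡37, 16²≡21, 17²≡7, 18²≡42, 19²≡32, 20²≡24, 21²≡18, 22²≡14, 23²≡12 (mod 47).
So the quadratic residues mod 47 are {1, 2, 3, 4, 6, 7, 8, 9, 12, 14, 16, 17, 18, 21, 24, 25, 27, 28, 32, 34, 36, 37, 42}.

1 2 3 4 6 7 8 9 12 14 16 17 18 21 24 25 27 28 32 34 36 37 42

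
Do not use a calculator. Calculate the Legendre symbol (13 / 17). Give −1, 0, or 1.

Reciprocity: 13 ≡ 1 and 17 ≡ 1 (mod 4), so (13/17) = +(17/13).
Reduce top mod 13: now compute (4/13).
Pull out 2^2: since 13 ≡ 5 (mod 8), (2/13) = -1, so (2/13)^2 = +1.
Reached (1/13) = 1. Collecting the sign flips along the way, the symbol is +1.

1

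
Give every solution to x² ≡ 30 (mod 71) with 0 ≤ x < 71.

Since 71 ≡ 3 (mod 4), a square root of 30 is 30^((71+1)/4) = 30^18 mod 71.
Repeated squaring: 30^2≡48, 30^4≡32, 30^8≡30, 30^16≡48 (mod 71).
30^18 = 30^(16+2) ≡ 32 (mod 71).
Check: 32² = 1024 ≡ 30 (mod 71). The two roots are 32 and 39.

32, 39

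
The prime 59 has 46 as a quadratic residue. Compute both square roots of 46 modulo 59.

20, 39

Since 59 ≡ 3 (mod 4), a square root of 46 is 46^((59+1)/4) = 46^15 mod 59.
Repeated squaring: 46^2≡51, 46^4≡5, 46^8≡25 (mod 59).
46^15 = 46^(8+4+2+1) ≡ 20 (mod 59).
Check: 20² = 400 ≡ 46 (mod 59). The two roots are 20 and 39.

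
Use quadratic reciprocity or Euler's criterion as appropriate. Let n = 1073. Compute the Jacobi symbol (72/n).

1

Pull out 2^3: since 1073 ≡ 1 (mod 8), (2/1073) = +1, so (2/1073)^3 = +1.
Reciprocity: 9 ≡ 1 and 1073 ≡ 1 (mod 4), so (9/1073) = +(1073/9).
Reduce top mod 9: now compute (2/9).
Pull out 2: since 9 ≡ 1 (mod 8), (2/9) = +1.
Reached (1/9) = 1. Collecting the sign flips along the way, the symbol is +1.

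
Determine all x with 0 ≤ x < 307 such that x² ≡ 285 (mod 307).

Since 307 ≡ 3 (mod 4), a square root of 285 is 285^((307+1)/4) = 285^77 mod 307.
Repeated squaring: 285^2≡177, 285^4≡15, 285^8≡225, 285^16≡277, 285^32≡286, 285^64≡134 (mod 307).
285^77 = 285^(64+8+4+1) ≡ 63 (mod 307).
Check: 63² = 3969 ≡ 285 (mod 307). The two roots are 63 and 244.

63, 244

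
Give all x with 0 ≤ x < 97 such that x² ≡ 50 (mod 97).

27, 70

97 ≡ 1 (mod 4), so we find a root by search.
Trying successive values, 27² = 729 ≡ 50 (mod 97). The other root is 97 − 27 = 70.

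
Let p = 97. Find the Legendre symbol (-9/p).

1

First reduce: -9 ≡ 88 (mod 97).
Pull out 2^3: since 97 ≡ 1 (mod 8), (2/97) = +1, so (2/97)^3 = +1.
Reciprocity: 11 ≡ 3 and 97 ≡ 1 (mod 4), so (11/97) = +(97/11).
Reduce top mod 11: now compute (9/11).
Reciprocity: 9 ≡ 1 and 11 ≡ 3 (mod 4), so (9/11) = +(11/9).
Reduce top mod 9: now compute (2/9).
Pull out 2: since 9 ≡ 1 (mod 8), (2/9) = +1.
Reached (1/9) = 1. Collecting the sign flips along the way, the symbol is +1.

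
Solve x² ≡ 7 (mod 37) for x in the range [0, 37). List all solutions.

37 ≡ 1 (mod 4), so we find a root by search.
Trying successive values, 9² = 81 ≡ 7 (mod 37). The other root is 37 − 9 = 28.

9, 28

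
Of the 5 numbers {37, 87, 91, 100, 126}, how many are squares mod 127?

3

(37/127) = +1 → QR.
(87/127) = +1 → QR.
(91/127) = -1 → non-residue.
(100/127) = +1 → QR.
(126/127) = -1 → non-residue.
Total quadratic residues among the 5: 3.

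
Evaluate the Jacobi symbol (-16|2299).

-1

First reduce: -16 ≡ 2283 (mod 2299).
Reciprocity: 2283 ≡ 3 and 2299 ≡ 3 (mod 4), so (2283/2299) = −(2299/2283).
Reduce top mod 2283: now compute (16/2283).
Pull out 2^4: since 2283 ≡ 3 (mod 8), (2/2283) = -1, so (2/2283)^4 = +1.
Reached (1/2283) = 1. Collecting the sign flips along the way, the symbol is -1.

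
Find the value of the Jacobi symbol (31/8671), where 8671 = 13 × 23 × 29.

Reciprocity: 31 ≡ 3 and 8671 ≡ 3 (mod 4), so (31/8671) = −(8671/31).
Reduce top mod 31: now compute (22/31).
Pull out 2: since 31 ≡ 7 (mod 8), (2/31) = +1.
Reciprocity: 11 ≡ 3 and 31 ≡ 3 (mod 4), so (11/31) = −(31/11).
Reduce top mod 11: now compute (9/11).
Reciprocity: 9 ≡ 1 and 11 ≡ 3 (mod 4), so (9/11) = +(11/9).
Reduce top mod 9: now compute (2/9).
Pull out 2: since 9 ≡ 1 (mod 8), (2/9) = +1.
Reached (1/9) = 1. Collecting the sign flips along the way, the symbol is +1.

1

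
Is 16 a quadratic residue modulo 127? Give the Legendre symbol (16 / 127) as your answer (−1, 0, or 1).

Pull out 2^4: since 127 ≡ 7 (mod 8), (2/127) = +1, so (2/127)^4 = +1.
Reached (1/127) = 1. Collecting the sign flips along the way, the symbol is +1.

1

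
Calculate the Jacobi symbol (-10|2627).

First reduce: -10 ≡ 2617 (mod 2627).
Reciprocity: 2617 ≡ 1 and 2627 ≡ 3 (mod 4), so (2617/2627) = +(2627/2617).
Reduce top mod 2617: now compute (10/2617).
Pull out 2: since 2617 ≡ 1 (mod 8), (2/2617) = +1.
Reciprocity: 5 ≡ 1 and 2617 ≡ 1 (mod 4), so (5/2617) = +(2617/5).
Reduce top mod 5: now compute (2/5).
Pull out 2: since 5 ≡ 5 (mod 8), (2/5) = -1.
Reached (1/5) = 1. Collecting the sign flips along the way, the symbol is -1.

-1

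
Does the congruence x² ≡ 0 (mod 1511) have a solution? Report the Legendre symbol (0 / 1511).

Top reduces to 0: gcd > 1, so the symbol is 0.

0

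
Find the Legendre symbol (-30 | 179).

Euler's criterion: (-30/179) ≡ 149^89 (mod 179).
149^2 ≡ 5 (mod 179)
149^4 ≡ 25 (mod 179)
149^8 ≡ 88 (mod 179)
149^16 ≡ 47 (mod 179)
149^32 ≡ 61 (mod 179)
149^64 ≡ 141 (mod 179)
149^89 = 149^(64+16+8+1) ≡ 1 (mod 179).
Result is 1, so (-30/179) = 1.

1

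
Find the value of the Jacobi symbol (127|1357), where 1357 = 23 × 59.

Reciprocity: 127 ≡ 3 and 1357 ≡ 1 (mod 4), so (127/1357) = +(1357/127).
Reduce top mod 127: now compute (87/127).
Reciprocity: 87 ≡ 3 and 127 ≡ 3 (mod 4), so (87/127) = −(127/87).
Reduce top mod 87: now compute (40/87).
Pull out 2^3: since 87 ≡ 7 (mod 8), (2/87) = +1, so (2/87)^3 = +1.
Reciprocity: 5 ≡ 1 and 87 ≡ 3 (mod 4), so (5/87) = +(87/5).
Reduce top mod 5: now compute (2/5).
Pull out 2: since 5 ≡ 5 (mod 8), (2/5) = -1.
Reached (1/5) = 1. Collecting the sign flips along the way, the symbol is +1.

1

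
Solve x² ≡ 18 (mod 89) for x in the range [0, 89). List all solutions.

89 ≡ 1 (mod 4), so we find a root by search.
Trying successive values, 14² = 196 ≡ 18 (mod 89). The other root is 89 − 14 = 75.

14, 75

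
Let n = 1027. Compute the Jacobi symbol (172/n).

-1

Pull out 2^2: since 1027 ≡ 3 (mod 8), (2/1027) = -1, so (2/1027)^2 = +1.
Reciprocity: 43 ≡ 3 and 1027 ≡ 3 (mod 4), so (43/1027) = −(1027/43).
Reduce top mod 43: now compute (38/43).
Pull out 2: since 43 ≡ 3 (mod 8), (2/43) = -1.
Reciprocity: 19 ≡ 3 and 43 ≡ 3 (mod 4), so (19/43) = −(43/19).
Reduce top mod 19: now compute (5/19).
Reciprocity: 5 ≡ 1 and 19 ≡ 3 (mod 4), so (5/19) = +(19/5).
Reduce top mod 5: now compute (4/5).
Pull out 2^2: since 5 ≡ 5 (mod 8), (2/5) = -1, so (2/5)^2 = +1.
Reached (1/5) = 1. Collecting the sign flips along the way, the symbol is -1.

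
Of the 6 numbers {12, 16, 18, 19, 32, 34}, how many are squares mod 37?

(12/37) = +1 → QR.
(16/37) = +1 → QR.
(18/37) = -1 → non-residue.
(19/37) = -1 → non-residue.
(32/37) = -1 → non-residue.
(34/37) = +1 → QR.
Total quadratic residues among the 6: 3.

3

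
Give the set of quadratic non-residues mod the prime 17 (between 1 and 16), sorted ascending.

Square k = 1,…,8 (k and 17−k give the same square):
1²=1, 2²=4, 3²=9, 4²=16, 5²≡8, 6²≡2, 7²≡15, 8²≡13 (mod 17).
The residues are {1, 2, 4, 8, 9, 13, 15, 16}; the non-residues are the remaining 8 nonzero classes.

3, 5, 6, 7, 10, 11, 12, 14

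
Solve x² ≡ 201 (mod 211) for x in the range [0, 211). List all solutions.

Since 211 ≡ 3 (mod 4), a square root of 201 is 201^((211+1)/4) = 201^53 mod 211.
Repeated squaring: 201^2≡100, 201^4≡83, 201^8≡137, 201^16≡201, 201^32≡100 (mod 211).
201^53 = 201^(32+16+4+1) ≡ 137 (mod 211).
Check: 137² = 18769 ≡ 201 (mod 211). The two roots are 74 and 137.

74, 137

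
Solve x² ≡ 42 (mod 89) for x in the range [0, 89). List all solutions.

89 ≡ 1 (mod 4), so we find a root by search.
Trying successive values, 24² = 576 ≡ 42 (mod 89). The other root is 89 − 24 = 65.

24, 65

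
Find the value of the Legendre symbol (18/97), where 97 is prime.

1

Euler's criterion: (18/97) ≡ 18^48 (mod 97).
18^2 ≡ 33 (mod 97)
18^4 ≡ 22 (mod 97)
18^8 ≡ 96 (mod 97)
18^16 ≡ 1 (mod 97)
18^32 ≡ 1 (mod 97)
18^48 = 18^(32+16) ≡ 1 (mod 97).
Result is 1, so (18/97) = 1.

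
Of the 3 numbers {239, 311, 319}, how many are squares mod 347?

1

(239/347) = -1 → non-residue.
(311/347) = -1 → non-residue.
(319/347) = +1 → QR.
Total quadratic residues among the 3: 1.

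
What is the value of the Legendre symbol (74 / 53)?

-1

First reduce: 74 ≡ 21 (mod 53).
Reciprocity: 21 ≡ 1 and 53 ≡ 1 (mod 4), so (21/53) = +(53/21).
Reduce top mod 21: now compute (11/21).
Reciprocity: 11 ≡ 3 and 21 ≡ 1 (mod 4), so (11/21) = +(21/11).
Reduce top mod 11: now compute (10/11).
Pull out 2: since 11 ≡ 3 (mod 8), (2/11) = -1.
Reciprocity: 5 ≡ 1 and 11 ≡ 3 (mod 4), so (5/11) = +(11/5).
Reduce top mod 5: now compute (1/5).
Reached (1/5) = 1. Collecting the sign flips along the way, the symbol is -1.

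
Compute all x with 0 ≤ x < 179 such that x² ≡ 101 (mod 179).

Since 179 ≡ 3 (mod 4), a square root of 101 is 101^((179+1)/4) = 101^45 mod 179.
Repeated squaring: 101^2≡177, 101^4≡4, 101^8≡16, 101^16≡77, 101^32≡22 (mod 179).
101^45 = 101^(32+8+4+1) ≡ 82 (mod 179).
Check: 82² = 6724 ≡ 101 (mod 179). The two roots are 82 and 97.

82, 97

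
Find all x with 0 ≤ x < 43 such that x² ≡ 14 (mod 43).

Since 43 ≡ 3 (mod 4), a square root of 14 is 14^((43+1)/4) = 14^11 mod 43.
Repeated squaring: 14^2≡24, 14^4≡17, 14^8≡31 (mod 43).
14^11 = 14^(8+2+1) ≡ 10 (mod 43).
Check: 10² = 100 ≡ 14 (mod 43). The two roots are 10 and 33.

10, 33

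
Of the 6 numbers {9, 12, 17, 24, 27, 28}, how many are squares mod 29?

(9/29) = +1 → QR.
(12/29) = -1 → non-residue.
(17/29) = -1 → non-residue.
(24/29) = +1 → QR.
(27/29) = -1 → non-residue.
(28/29) = +1 → QR.
Total quadratic residues among the 6: 3.

3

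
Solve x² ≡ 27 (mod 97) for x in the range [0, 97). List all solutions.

97 ≡ 1 (mod 4), so we find a root by search.
Trying successive values, 30² = 900 ≡ 27 (mod 97). The other root is 97 − 30 = 67.

30, 67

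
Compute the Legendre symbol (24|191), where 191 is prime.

1

Pull out 2^3: since 191 ≡ 7 (mod 8), (2/191) = +1, so (2/191)^3 = +1.
Reciprocity: 3 ≡ 3 and 191 ≡ 3 (mod 4), so (3/191) = −(191/3).
Reduce top mod 3: now compute (2/3).
Pull out 2: since 3 ≡ 3 (mod 8), (2/3) = -1.
Reached (1/3) = 1. Collecting the sign flips along the way, the symbol is +1.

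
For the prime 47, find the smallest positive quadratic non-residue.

5

(2/47) = +1, so 2 is a residue.
(3/47) = +1, so 3 is a residue.
(4/47) = +1, so 4 is a residue.
(5/47) = −1, so 5 is the smallest positive non-residue mod 47.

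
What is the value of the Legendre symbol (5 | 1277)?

-1

Reciprocity: 5 ≡ 1 and 1277 ≡ 1 (mod 4), so (5/1277) = +(1277/5).
Reduce top mod 5: now compute (2/5).
Pull out 2: since 5 ≡ 5 (mod 8), (2/5) = -1.
Reached (1/5) = 1. Collecting the sign flips along the way, the symbol is -1.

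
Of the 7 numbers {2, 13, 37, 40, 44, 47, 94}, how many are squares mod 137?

3

(2/137) = +1 → QR.
(13/137) = -1 → non-residue.
(37/137) = +1 → QR.
(40/137) = -1 → non-residue.
(44/137) = +1 → QR.
(47/137) = -1 → non-residue.
(94/137) = -1 → non-residue.
Total quadratic residues among the 7: 3.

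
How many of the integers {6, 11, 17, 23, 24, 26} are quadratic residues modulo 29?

3

(6/29) = +1 → QR.
(11/29) = -1 → non-residue.
(17/29) = -1 → non-residue.
(23/29) = +1 → QR.
(24/29) = +1 → QR.
(26/29) = -1 → non-residue.
Total quadratic residues among the 6: 3.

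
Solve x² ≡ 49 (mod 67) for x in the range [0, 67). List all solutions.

7, 60

Since 67 ≡ 3 (mod 4), a square root of 49 is 49^((67+1)/4) = 49^17 mod 67.
Repeated squaring: 49^2≡56, 49^4≡54, 49^8≡35, 49^16≡19 (mod 67).
49^17 = 49^(16+1) ≡ 60 (mod 67).
Check: 60² = 3600 ≡ 49 (mod 67). The two roots are 7 and 60.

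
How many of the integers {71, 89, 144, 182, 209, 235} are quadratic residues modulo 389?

2

(71/389) = -1 → non-residue.
(89/389) = -1 → non-residue.
(144/389) = +1 → QR.
(182/389) = -1 → non-residue.
(209/389) = +1 → QR.
(235/389) = -1 → non-residue.
Total quadratic residues among the 6: 2.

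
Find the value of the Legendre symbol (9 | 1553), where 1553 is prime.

Reciprocity: 9 ≡ 1 and 1553 ≡ 1 (mod 4), so (9/1553) = +(1553/9).
Reduce top mod 9: now compute (5/9).
Reciprocity: 5 ≡ 1 and 9 ≡ 1 (mod 4), so (5/9) = +(9/5).
Reduce top mod 5: now compute (4/5).
Pull out 2^2: since 5 ≡ 5 (mod 8), (2/5) = -1, so (2/5)^2 = +1.
Reached (1/5) = 1. Collecting the sign flips along the way, the symbol is +1.

1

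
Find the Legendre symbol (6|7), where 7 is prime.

-1

Pull out 2: since 7 ≡ 7 (mod 8), (2/7) = +1.
Reciprocity: 3 ≡ 3 and 7 ≡ 3 (mod 4), so (3/7) = −(7/3).
Reduce top mod 3: now compute (1/3).
Reached (1/3) = 1. Collecting the sign flips along the way, the symbol is -1.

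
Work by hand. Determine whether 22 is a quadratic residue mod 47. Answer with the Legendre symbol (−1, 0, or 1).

Pull out 2: since 47 ≡ 7 (mod 8), (2/47) = +1.
Reciprocity: 11 ≡ 3 and 47 ≡ 3 (mod 4), so (11/47) = −(47/11).
Reduce top mod 11: now compute (3/11).
Reciprocity: 3 ≡ 3 and 11 ≡ 3 (mod 4), so (3/11) = −(11/3).
Reduce top mod 3: now compute (2/3).
Pull out 2: since 3 ≡ 3 (mod 8), (2/3) = -1.
Reached (1/3) = 1. Collecting the sign flips along the way, the symbol is -1.

-1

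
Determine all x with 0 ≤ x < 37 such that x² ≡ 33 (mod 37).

12, 25

37 ≡ 1 (mod 4), so we find a root by search.
Trying successive values, 12² = 144 ≡ 33 (mod 37). The other root is 37 − 12 = 25.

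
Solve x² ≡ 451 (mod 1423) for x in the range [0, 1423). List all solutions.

Since 1423 ≡ 3 (mod 4), a square root of 451 is 451^((1423+1)/4) = 451^356 mod 1423.
Repeated squaring: 451^2≡1335, 451^4≡629, 451^8≡47, 451^16≡786, 451^32≡214, 451^64≡260, 451^128≡719, 451^256≡412 (mod 1423).
451^356 = 451^(256+64+32+4) ≡ 398 (mod 1423).
Check: 398² = 158404 ≡ 451 (mod 1423). The two roots are 398 and 1025.

398, 1025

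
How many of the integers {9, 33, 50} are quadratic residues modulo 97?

3

(9/97) = +1 → QR.
(33/97) = +1 → QR.
(50/97) = +1 → QR.
Total quadratic residues among the 3: 3.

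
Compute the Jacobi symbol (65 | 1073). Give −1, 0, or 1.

1

Reciprocity: 65 ≡ 1 and 1073 ≡ 1 (mod 4), so (65/1073) = +(1073/65).
Reduce top mod 65: now compute (33/65).
Reciprocity: 33 ≡ 1 and 65 ≡ 1 (mod 4), so (33/65) = +(65/33).
Reduce top mod 33: now compute (32/33).
Pull out 2^5: since 33 ≡ 1 (mod 8), (2/33) = +1, so (2/33)^5 = +1.
Reached (1/33) = 1. Collecting the sign flips along the way, the symbol is +1.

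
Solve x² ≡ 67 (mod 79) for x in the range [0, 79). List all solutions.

15, 64

Since 79 ≡ 3 (mod 4), a square root of 67 is 67^((79+1)/4) = 67^20 mod 79.
Repeated squaring: 67^2≡65, 67^4≡38, 67^8≡22, 67^16≡10 (mod 79).
67^20 = 67^(16+4) ≡ 64 (mod 79).
Check: 64² = 4096 ≡ 67 (mod 79). The two roots are 15 and 64.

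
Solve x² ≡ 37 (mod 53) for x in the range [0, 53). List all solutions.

53 ≡ 1 (mod 4), so we find a root by search.
Trying successive values, 14² = 196 ≡ 37 (mod 53). The other root is 53 − 14 = 39.

14, 39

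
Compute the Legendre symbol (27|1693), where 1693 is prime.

Reciprocity: 27 ≡ 3 and 1693 ≡ 1 (mod 4), so (27/1693) = +(1693/27).
Reduce top mod 27: now compute (19/27).
Reciprocity: 19 ≡ 3 and 27 ≡ 3 (mod 4), so (19/27) = −(27/19).
Reduce top mod 19: now compute (8/19).
Pull out 2^3: since 19 ≡ 3 (mod 8), (2/19) = -1, so (2/19)^3 = -1.
Reached (1/19) = 1. Collecting the sign flips along the way, the symbol is +1.

1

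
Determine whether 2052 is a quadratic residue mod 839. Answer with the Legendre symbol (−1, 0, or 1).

First reduce: 2052 ≡ 374 (mod 839).
Pull out 2: since 839 ≡ 7 (mod 8), (2/839) = +1.
Reciprocity: 187 ≡ 3 and 839 ≡ 3 (mod 4), so (187/839) = −(839/187).
Reduce top mod 187: now compute (91/187).
Reciprocity: 91 ≡ 3 and 187 ≡ 3 (mod 4), so (91/187) = −(187/91).
Reduce top mod 91: now compute (5/91).
Reciprocity: 5 ≡ 1 and 91 ≡ 3 (mod 4), so (5/91) = +(91/5).
Reduce top mod 5: now compute (1/5).
Reached (1/5) = 1. Collecting the sign flips along the way, the symbol is +1.

1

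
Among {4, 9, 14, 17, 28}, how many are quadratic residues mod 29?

3

(4/29) = +1 → QR.
(9/29) = +1 → QR.
(14/29) = -1 → non-residue.
(17/29) = -1 → non-residue.
(28/29) = +1 → QR.
Total quadratic residues among the 5: 3.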